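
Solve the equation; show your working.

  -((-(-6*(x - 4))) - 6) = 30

Step 1. [-((-(-6*(x - 4))) - 6) = 30] LHS negated; negate both sides. So neg: (-(-6*(x - 4))) - 6 = -30.
Step 2. [(-(-6*(x - 4))) - 6 = -30] the outer -6 inverts by adding 6 ⇒ sub: -(-6*(x - 4)) = -24.
Step 3. [-(-6*(x - 4)) = -24] flip signs both sides, so neg: -6*(x - 4) = 24.
Step 4. [-6*(x - 4) = 24] divide by the outer -6. So div: x - 4 = -4.
Step 5. [x - 4 = -4] -4 is outermost — add 4 both sides ⇒ sub: x = 0.

Answer: x ∈ {0}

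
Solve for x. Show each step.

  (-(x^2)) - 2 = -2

Step 1. [(-(x^2)) - 2 = -2] add 2: x sits inside (… - 2), so sub: -(x^2) = 0.
Step 2. [-(x^2) = 0] flip signs both sides ⇒ neg: x^2 = 0.
Step 3. [x^2 = 0] LHS squared, RHS 0 ≥ 0: apply √ (±). So sqrt: x = 0.

Answer: x ∈ {0}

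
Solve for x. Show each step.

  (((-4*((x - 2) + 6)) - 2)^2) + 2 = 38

Step 1. [(((-4*((x - 2) + 6)) - 2)^2) + 2 = 38] 2 comes off first (subtract 2) ⇒ sub: ((-4*((x - 2) + 6)) - 2)^2 = 36.
Step 2. [((-4*((x - 2) + 6)) - 2)^2 = 36] 36 ≥ 0, LHS is (·)² — take ±√. So sqrt: (-4*((x - 2) + 6)) - 2 = 6 or -6.
Step 3. [(-4*((x - 2) + 6)) - 2 = 6 or -6] peel the -2: add 2 from each side, so sub: -4*((x - 2) + 6) = 8 or -4.
Step 4. [-4*((x - 2) + 6) = 8 or -4] leading coefficient -4: divide by -4. So div: (x - 2) + 6 = -2 or 1.
Step 5. [(x - 2) + 6 = -2 or 1] +6 is outermost — subtract 6 both sides. So sub: x - 2 = -8 or -5.
Step 6. [x - 2 = -8 or -5] -2 is outermost — add 2 both sides. So sub: x = -6 or -3.

Answer: x ∈ {-6, -3}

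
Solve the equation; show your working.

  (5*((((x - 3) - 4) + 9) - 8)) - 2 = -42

Step 1. [(5*((((x - 3) - 4) + 9) - 8)) - 2 = -42] the outer -2 inverts by adding 2, so sub: 5*((((x - 3) - 4) + 9) - 8) = -40.
Step 2. [5*((((x - 3) - 4) + 9) - 8) = -40] LHS = 5·(…); ÷5 both sides ⇒ div: (((x - 3) - 4) + 9) - 8 = -8.
Step 3. [(((x - 3) - 4) + 9) - 8 = -8] -8 is outermost — add 8 both sides. So sub: ((x - 3) - 4) + 9 = 0.
Step 4. [((x - 3) - 4) + 9 = 0] the outer +9 inverts by subtracting 9 ⇒ sub: (x - 3) - 4 = -9.
Step 5. [(x - 3) - 4 = -9] add 4: x sits inside (… - 4), so sub: x - 3 = -5.
Step 6. [x - 3 = -5] -3 is outermost — add 3 both sides, so sub: x = -2.

Answer: x ∈ {-2}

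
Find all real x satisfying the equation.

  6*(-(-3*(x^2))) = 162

Step 1. [6*(-(-3*(x^2))) = 162] LHS = 6·(…); ÷6 both sides. So div: -(-3*(x^2)) = 27.
Step 2. [-(-3*(x^2)) = 27] flip signs both sides, so neg: -3*(x^2) = -27.
Step 3. [-3*(x^2) = -27] -3·(inner) — divide through by -3. So div: x^2 = 9.
Step 4. [x^2 = 9] LHS squared, RHS 9 ≥ 0: apply √ (±), so sqrt: x = 3 or -3.

Answer: x ∈ {-3, 3}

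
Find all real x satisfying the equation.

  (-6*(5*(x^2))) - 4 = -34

Step 1. [(-6*(5*(x^2))) - 4 = -34] add 4: x sits inside (… - 4), so sub: -6*(5*(x^2)) = -30.
Step 2. [-6*(5*(x^2)) = -30] divide by the outer -6 ⇒ div: 5*(x^2) = 5.
Step 3. [5*(x^2) = 5] LHS = 5·(…); ÷5 both sides. So div: x^2 = 1.
Step 4. [x^2 = 1] √ both sides: 1 ≥ 0 gives two branches, so sqrt: x = 1 or -1.

Answer: x ∈ {-1, 1}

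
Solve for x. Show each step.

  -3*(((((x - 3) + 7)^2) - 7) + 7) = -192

Step 1. [-3*(((((x - 3) + 7)^2) - 7) + 7) = -192] divide by the outer -3 ⇒ div: ((((x - 3) + 7)^2) - 7) + 7 = 64.
Step 2. [((((x - 3) + 7)^2) - 7) + 7 = 64] +7 is outermost — subtract 7 both sides ⇒ sub: (((x - 3) + 7)^2) - 7 = 57.
Step 3. [(((x - 3) + 7)^2) - 7 = 57] add 7: x sits inside (… - 7) ⇒ sub: ((x - 3) + 7)^2 = 64.
Step 4. [((x - 3) + 7)^2 = 64] √ both sides: 64 ≥ 0 gives two branches. So sqrt: (x - 3) + 7 = 8 or -8.
Step 5. [(x - 3) + 7 = 8 or -8] the outer +7 inverts by subtracting 7 ⇒ sub: x - 3 = 1 or -15.
Step 6. [x - 3 = 1 or -15] -3 is outermost — add 3 both sides ⇒ sub: x = 4 or -12.

Answer: x ∈ {-12, 4}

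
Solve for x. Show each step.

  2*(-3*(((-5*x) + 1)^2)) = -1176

Step 1. [2*(-3*(((-5*x) + 1)^2)) = -1176] divide by the outer 2, so div: -3*(((-5*x) + 1)^2) = -588.
Step 2. [-3*(((-5*x) + 1)^2) = -588] divide by the outer -3 ⇒ div: ((-5*x) + 1)^2 = 196.
Step 3. [((-5*x) + 1)^2 = 196] 196 ≥ 0, LHS is (·)² — take ±√, so sqrt: (-5*x) + 1 = 14 or -14.
Step 4. [(-5*x) + 1 = 14 or -14] the outer +1 inverts by subtracting 1 ⇒ sub: -5*x = 13 or -15.
Step 5. [-5*x = 13 or -15] divide by the outer -5 ⇒ div: x = -13/5 or 3.

Answer: x ∈ {-13/5, 3}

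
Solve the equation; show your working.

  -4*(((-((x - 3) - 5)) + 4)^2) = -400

Step 1. [-4*(((-((x - 3) - 5)) + 4)^2) = -400] -4·(inner) — divide through by -4, so div: ((-((x - 3) - 5)) + 4)^2 = 100.
Step 2. [((-((x - 3) - 5)) + 4)^2 = 100] √ both sides: 100 ≥ 0 gives two branches ⇒ sqrt: (-((x - 3) - 5)) + 4 = 10 or -10.
Step 3. [(-((x - 3) - 5)) + 4 = 10 or -10] peel the +4: subtract 4 from each side. So sub: -((x - 3) - 5) = 6 or -14.
Step 4. [-((x - 3) - 5) = 6 or -14] leading − — multiply by −1 ⇒ neg: (x - 3) - 5 = -6 or 14.
Step 5. [(x - 3) - 5 = -6 or 14] add 5: x sits inside (… - 5), so sub: x - 3 = -1 or 19.
Step 6. [x - 3 = -1 or 19] add 3: x sits inside (… - 3), so sub: x = 2 or 22.

Answer: x ∈ {2, 22}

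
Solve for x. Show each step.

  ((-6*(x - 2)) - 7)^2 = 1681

Step 1. [((-6*(x - 2)) - 7)^2 = 1681] 1681 ≥ 0, LHS is (·)² — take ±√ ⇒ sqrt: (-6*(x - 2)) - 7 = 41 or -41.
Step 2. [(-6*(x - 2)) - 7 = 41 or -41] peel the -7: add 7 from each side. So sub: -6*(x - 2) = 48 or -34.
Step 3. [-6*(x - 2) = 48 or -34] -6·(inner) — divide through by -6 ⇒ div: x - 2 = -8 or 17/3.
Step 4. [x - 2 = -8 or 17/3] 2 comes off first (add 2) ⇒ sub: x = -6 or 23/3.

Answer: x ∈ {-6, 23/3}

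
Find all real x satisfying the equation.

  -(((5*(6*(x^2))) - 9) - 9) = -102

Step 1. [-(((5*(6*(x^2))) - 9) - 9) = -102] leading − — multiply by −1 ⇒ neg: ((5*(6*(x^2))) - 9) - 9 = 102.
Step 2. [((5*(6*(x^2))) - 9) - 9 = 102] the outer -9 inverts by adding 9. So sub: (5*(6*(x^2))) - 9 = 111.
Step 3. [(5*(6*(x^2))) - 9 = 111] -9 is outermost — add 9 both sides, so sub: 5*(6*(x^2)) = 120.
Step 4. [5*(6*(x^2)) = 120] leading coefficient 5: divide by 5, so div: 6*(x^2) = 24.
Step 5. [6*(x^2) = 24] divide by the outer 6. So div: x^2 = 4.
Step 6. [x^2 = 4] √ both sides: 4 ≥ 0 gives two branches ⇒ sqrt: x = 2 or -2.

Answer: x ∈ {-2, 2}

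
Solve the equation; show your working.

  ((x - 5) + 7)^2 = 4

Step 1. [((x - 5) + 7)^2 = 4] 4 ≥ 0, LHS is (·)² — take ±√ ⇒ sqrt: (x - 5) + 7 = 2 or -2.
Step 2. [(x - 5) + 7 = 2 or -2] peel the +7: subtract 7 from each side. So sub: x - 5 = -5 or -9.
Step 3. [x - 5 = -5 or -9] add 5: x sits inside (… - 5) ⇒ sub: x = 0 or -4.

Answer: x ∈ {-4, 0}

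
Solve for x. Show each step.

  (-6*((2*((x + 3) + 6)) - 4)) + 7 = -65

Step 1. [(-6*((2*((x + 3) + 6)) - 4)) + 7 = -65] subtract 7: x sits inside (… + 7). So sub: -6*((2*((x + 3) + 6)) - 4) = -72.
Step 2. [-6*((2*((x + 3) + 6)) - 4) = -72] divide by the outer -6, so div: (2*((x + 3) + 6)) - 4 = 12.
Step 3. [(2*((x + 3) + 6)) - 4 = 12] the outer -4 inverts by adding 4 ⇒ sub: 2*((x + 3) + 6) = 16.
Step 4. [2*((x + 3) + 6) = 16] 2 out front; divide by 2. So div: (x + 3) + 6 = 8.
Step 5. [(x + 3) + 6 = 8] +6 is outermost — subtract 6 both sides ⇒ sub: x + 3 = 2.
Step 6. [x + 3 = 2] 3 comes off first (subtract 3). So sub: x = -1.

Answer: x ∈ {-1}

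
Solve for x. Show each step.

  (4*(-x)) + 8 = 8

Step 1. [(4*(-x)) + 8 = 8] subtract 8: x sits inside (… + 8). So sub: 4*(-x) = 0.
Step 2. [4*(-x) = 0] 4·(inner) — divide through by 4 ⇒ div: -x = 0.
Step 3. [-x = 0] leading − — multiply by −1 ⇒ neg: x = 0.

Answer: x ∈ {0}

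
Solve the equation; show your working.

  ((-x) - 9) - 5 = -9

Step 1. [((-x) - 9) - 5 = -9] add 5: x sits inside (… - 5), so sub: (-x) - 9 = -4.
Step 2. [(-x) - 9 = -4] add 9: x sits inside (… - 9). So sub: -x = 5.
Step 3. [-x = 5] LHS negated; negate both sides, so neg: x = -5.

Answer: x ∈ {-5}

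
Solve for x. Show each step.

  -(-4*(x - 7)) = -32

Step 1. [-(-4*(x - 7)) = -32] leading − — multiply by −1 ⇒ neg: -4*(x - 7) = 32.
Step 2. [-4*(x - 7) = 32] -4·(inner) — divide through by -4, so div: x - 7 = -8.
Step 3. [x - 7 = -8] the outer -7 inverts by adding 7 ⇒ sub: x = -1.

Answer: x ∈ {-1}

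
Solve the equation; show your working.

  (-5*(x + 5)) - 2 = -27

Step 1. [(-5*(x + 5)) - 2 = -27] 2 comes off first (add 2). So sub: -5*(x + 5) = -25.
Step 2. [-5*(x + 5) = -25] -5 out front; divide by -5, so div: x + 5 = 5.
Step 3. [x + 5 = 5] 5 comes off first (subtract 5) ⇒ sub: x = 0.

Answer: x ∈ {0}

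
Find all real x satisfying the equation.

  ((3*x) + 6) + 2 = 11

Step 1. [((3*x) + 6) + 2 = 11] subtract 2: x sits inside (… + 2) ⇒ sub: (3*x) + 6 = 9.
Step 2. [(3*x) + 6 = 9] 3 | LHS and 3 | 9: pull 3 out ⇒ factor: x + 2 = 3.
Step 3. [x + 2 = 3] the outer +2 inverts by subtracting 2. So sub: x = 1.

Answer: x ∈ {1}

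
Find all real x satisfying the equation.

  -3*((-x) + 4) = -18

Step 1. [-3*((-x) + 4) = -18] leading coefficient -3: divide by -3. So div: (-x) + 4 = 6.
Step 2. [(-x) + 4 = 6] the outer +4 inverts by subtracting 4 ⇒ sub: -x = 2.
Step 3. [-x = 2] LHS negated; negate both sides ⇒ neg: x = -2.

Answer: x ∈ {-2}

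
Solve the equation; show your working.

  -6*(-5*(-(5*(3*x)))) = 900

Step 1. [-6*(-5*(-(5*(3*x)))) = 900] -6·(inner) — divide through by -6 ⇒ div: -5*(-(5*(3*x))) = -150.
Step 2. [-5*(-(5*(3*x))) = -150] divide by the outer -5 ⇒ div: -(5*(3*x)) = 30.
Step 3. [-(5*(3*x)) = 30] leading − — multiply by −1 ⇒ neg: 5*(3*x) = -30.
Step 4. [5*(3*x) = -30] LHS = 5·(…); ÷5 both sides ⇒ div: 3*x = -6.
Step 5. [3*x = -6] leading coefficient 3: divide by 3, so div: x = -2.

Answer: x ∈ {-2}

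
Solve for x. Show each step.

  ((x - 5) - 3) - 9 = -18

Step 1. [((x - 5) - 3) - 9 = -18] 9 comes off first (add 9) ⇒ sub: (x - 5) - 3 = -9.
Step 2. [(x - 5) - 3 = -9] peel the -3: add 3 from each side, so sub: x - 5 = -6.
Step 3. [x - 5 = -6] the outer -5 inverts by adding 5 ⇒ sub: x = -1.

Answer: x ∈ {-1}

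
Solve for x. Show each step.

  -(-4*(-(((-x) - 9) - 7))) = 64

Step 1. [-(-4*(-(((-x) - 9) - 7))) = 64] leading − — multiply by −1 ⇒ neg: -4*(-(((-x) - 9) - 7)) = -64.
Step 2. [-4*(-(((-x) - 9) - 7)) = -64] -4 out front; divide by -4. So div: -(((-x) - 9) - 7) = 16.
Step 3. [-(((-x) - 9) - 7) = 16] LHS negated; negate both sides, so neg: ((-x) - 9) - 7 = -16.
Step 4. [((-x) - 9) - 7 = -16] -7 is outermost — add 7 both sides, so sub: (-x) - 9 = -9.
Step 5. [(-x) - 9 = -9] add 9: x sits inside (… - 9) ⇒ sub: -x = 0.
Step 6. [-x = 0] leading − — multiply by −1, so neg: x = 0.

Answer: x ∈ {0}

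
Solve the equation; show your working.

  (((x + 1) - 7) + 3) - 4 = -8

Step 1. [(((x + 1) - 7) + 3) - 4 = -8] the outer -4 inverts by adding 4 ⇒ sub: ((x + 1) - 7) + 3 = -4.
Step 2. [((x + 1) - 7) + 3 = -4] +3 is outermost — subtract 3 both sides, so sub: (x + 1) - 7 = -7.
Step 3. [(x + 1) - 7 = -7] -7 is outermost — add 7 both sides, so sub: x + 1 = 0.
Step 4. [x + 1 = 0] peel the +1: subtract 1 from each side. So sub: x = -1.

Answer: x ∈ {-1}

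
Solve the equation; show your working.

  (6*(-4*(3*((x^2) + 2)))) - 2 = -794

Step 1. [(6*(-4*(3*((x^2) + 2)))) - 2 = -794] add 2: x sits inside (… - 2), so sub: 6*(-4*(3*((x^2) + 2))) = -792.
Step 2. [6*(-4*(3*((x^2) + 2))) = -792] divide by the outer 6 ⇒ div: -4*(3*((x^2) + 2)) = -132.
Step 3. [-4*(3*((x^2) + 2)) = -132] leading coefficient -4: divide by -4, so div: 3*((x^2) + 2) = 33.
Step 4. [3*((x^2) + 2) = 33] 3 out front; divide by 3. So div: (x^2) + 2 = 11.
Step 5. [(x^2) + 2 = 11] subtract 2: x sits inside (… + 2), so sub: x^2 = 9.
Step 6. [x^2 = 9] LHS squared, RHS 9 ≥ 0: apply √ (±), so sqrt: x = 3 or -3.

Answer: x ∈ {-3, 3}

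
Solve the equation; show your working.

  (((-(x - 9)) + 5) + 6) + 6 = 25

Step 1. [(((-(x - 9)) + 5) + 6) + 6 = 25] +6 is outermost — subtract 6 both sides. So sub: ((-(x - 9)) + 5) + 6 = 19.
Step 2. [((-(x - 9)) + 5) + 6 = 19] subtract 6: x sits inside (… + 6). So sub: (-(x - 9)) + 5 = 13.
Step 3. [(-(x - 9)) + 5 = 13] peel the +5: subtract 5 from each side, so sub: -(x - 9) = 8.
Step 4. [-(x - 9) = 8] leading − — multiply by −1 ⇒ neg: x - 9 = -8.
Step 5. [x - 9 = -8] the outer -9 inverts by adding 9 ⇒ sub: x = 1.

Answer: x ∈ {1}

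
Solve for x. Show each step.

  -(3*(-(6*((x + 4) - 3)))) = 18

Step 1. [-(3*(-(6*((x + 4) - 3)))) = 18] LHS negated; negate both sides. So neg: 3*(-(6*((x + 4) - 3))) = -18.
Step 2. [3*(-(6*((x + 4) - 3))) = -18] 3 out front; divide by 3. So div: -(6*((x + 4) - 3)) = -6.
Step 3. [-(6*((x + 4) - 3)) = -6] leading − — multiply by −1 ⇒ neg: 6*((x + 4) - 3) = 6.
Step 4. [6*((x + 4) - 3) = 6] LHS = 6·(…); ÷6 both sides ⇒ div: (x + 4) - 3 = 1.
Step 5. [(x + 4) - 3 = 1] the outer -3 inverts by adding 3. So sub: x + 4 = 4.
Step 6. [x + 4 = 4] 4 comes off first (subtract 4), so sub: x = 0.

Answer: x ∈ {0}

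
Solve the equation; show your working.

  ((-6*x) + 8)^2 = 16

Step 1. [((-6*x) + 8)^2 = 16] √ both sides: 16 ≥ 0 gives two branches, so sqrt: (-6*x) + 8 = 4 or -4.
Step 2. [(-6*x) + 8 = 4 or -4] the outer +8 inverts by subtracting 8 ⇒ sub: -6*x = -4 or -12.
Step 3. [-6*x = -4 or -12] -6·(inner) — divide through by -6. So div: x = 2/3 or 2.

Answer: x ∈ {2/3, 2}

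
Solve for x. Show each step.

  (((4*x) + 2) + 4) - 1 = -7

Step 1. [(((4*x) + 2) + 4) - 1 = -7] add 1: x sits inside (… - 1) ⇒ sub: ((4*x) + 2) + 4 = -6.
Step 2. [((4*x) + 2) + 4 = -6] +4 is outermost — subtract 4 both sides, so sub: (4*x) + 2 = -10.
Step 3. [(4*x) + 2 = -10] 2 comes off first (subtract 2). So sub: 4*x = -12.
Step 4. [4*x = -12] leading coefficient 4: divide by 4. So div: x = -3.

Answer: x ∈ {-3}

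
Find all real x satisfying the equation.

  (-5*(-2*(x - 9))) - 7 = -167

Step 1. [(-5*(-2*(x - 9))) - 7 = -167] peel the -7: add 7 from each side ⇒ sub: -5*(-2*(x - 9)) = -160.
Step 2. [-5*(-2*(x - 9)) = -160] divide by the outer -5, so div: -2*(x - 9) = 32.
Step 3. [-2*(x - 9) = 32] -2 out front; divide by -2, so div: x - 9 = -16.
Step 4. [x - 9 = -16] 9 comes off first (add 9), so sub: x = -7.

Answer: x ∈ {-7}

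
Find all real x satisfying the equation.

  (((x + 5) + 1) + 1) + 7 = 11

Step 1. [(((x + 5) + 1) + 1) + 7 = 11] the outer +7 inverts by subtracting 7. So sub: ((x + 5) + 1) + 1 = 4.
Step 2. [((x + 5) + 1) + 1 = 4] peel the +1: subtract 1 from each side, so sub: (x + 5) + 1 = 3.
Step 3. [(x + 5) + 1 = 3] peel the +1: subtract 1 from each side, so sub: x + 5 = 2.
Step 4. [x + 5 = 2] subtract 5: x sits inside (… + 5) ⇒ sub: x = -3.

Answer: x ∈ {-3}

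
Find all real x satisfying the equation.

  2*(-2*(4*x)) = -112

Step 1. [2*(-2*(4*x)) = -112] 2 out front; divide by 2, so div: -2*(4*x) = -56.
Step 2. [-2*(4*x) = -56] -2·(inner) — divide through by -2. So div: 4*x = 28.
Step 3. [4*x = 28] 4·(inner) — divide through by 4. So div: x = 7.

Answer: x ∈ {7}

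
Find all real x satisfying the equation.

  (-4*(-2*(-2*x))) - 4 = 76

Step 1. [(-4*(-2*(-2*x))) - 4 = 76] the outer -4 inverts by adding 4 ⇒ sub: -4*(-2*(-2*x)) = 80.
Step 2. [-4*(-2*(-2*x)) = 80] divide by the outer -4. So div: -2*(-2*x) = -20.
Step 3. [-2*(-2*x) = -20] LHS = -2·(…); ÷-2 both sides. So div: -2*x = 10.
Step 4. [-2*x = 10] LHS = -2·(…); ÷-2 both sides. So div: x = -5.

Answer: x ∈ {-5}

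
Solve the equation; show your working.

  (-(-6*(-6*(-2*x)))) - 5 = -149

Step 1. [(-(-6*(-6*(-2*x)))) - 5 = -149] add 5: x sits inside (… - 5) ⇒ sub: -(-6*(-6*(-2*x))) = -144.
Step 2. [-(-6*(-6*(-2*x))) = -144] flip signs both sides. So neg: -6*(-6*(-2*x)) = 144.
Step 3. [-6*(-6*(-2*x)) = 144] leading coefficient -6: divide by -6, so div: -6*(-2*x) = -24.
Step 4. [-6*(-2*x) = -24] leading coefficient -6: divide by -6. So div: -2*x = 4.
Step 5. [-2*x = 4] -2·(inner) — divide through by -2. So div: x = -2.

Answer: x ∈ {-2}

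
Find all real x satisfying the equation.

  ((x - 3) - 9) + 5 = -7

Step 1. [((x - 3) - 9) + 5 = -7] +5 is outermost — subtract 5 both sides ⇒ sub: (x - 3) - 9 = -12.
Step 2. [(x - 3) - 9 = -12] 9 comes off first (add 9). So sub: x - 3 = -3.
Step 3. [x - 3 = -3] peel the -3: add 3 from each side, so sub: x = 0.

Answer: x ∈ {0}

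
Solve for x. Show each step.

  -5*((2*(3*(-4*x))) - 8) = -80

Step 1. [-5*((2*(3*(-4*x))) - 8) = -80] LHS = -5·(…); ÷-5 both sides ⇒ div: (2*(3*(-4*x))) - 8 = 16.
Step 2. [(2*(3*(-4*x))) - 8 = 16] 2 divides every term; factor it out ⇒ factor: (3*(-4*x)) - 4 = 8.
Step 3. [(3*(-4*x)) - 4 = 8] the outer -4 inverts by adding 4. So sub: 3*(-4*x) = 12.
Step 4. [3*(-4*x) = 12] 3 out front; divide by 3. So div: -4*x = 4.
Step 5. [-4*x = 4] divide by the outer -4. So div: x = -1.

Answer: x ∈ {-1}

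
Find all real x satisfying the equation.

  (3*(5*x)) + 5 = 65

Step 1. [(3*(5*x)) + 5 = 65] the outer +5 inverts by subtracting 5. So sub: 3*(5*x) = 60.
Step 2. [3*(5*x) = 60] 3 out front; divide by 3. So div: 5*x = 20.
Step 3. [5*x = 20] LHS = 5·(…); ÷5 both sides. So div: x = 4.

Answer: x ∈ {4}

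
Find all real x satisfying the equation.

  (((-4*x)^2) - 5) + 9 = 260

Step 1. [(((-4*x)^2) - 5) + 9 = 260] +9 is outermost — subtract 9 both sides. So sub: ((-4*x)^2) - 5 = 251.
Step 2. [((-4*x)^2) - 5 = 251] -5 is outermost — add 5 both sides, so sub: (-4*x)^2 = 256.
Step 3. [(-4*x)^2 = 256] √ both sides: 256 ≥ 0 gives two branches. So sqrt: -4*x = 16 or -16.
Step 4. [-4*x = 16 or -16] LHS = -4·(…); ÷-4 both sides, so div: x = -4 or 4.

Answer: x ∈ {-4, 4}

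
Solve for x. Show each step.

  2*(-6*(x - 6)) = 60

Step 1. [2*(-6*(x - 6)) = 60] 2·(inner) — divide through by 2. So div: -6*(x - 6) = 30.
Step 2. [-6*(x - 6) = 30] -6 out front; divide by -6, so div: x - 6 = -5.
Step 3. [x - 6 = -5] peel the -6: add 6 from each side. So sub: x = 1.

Answer: x ∈ {1}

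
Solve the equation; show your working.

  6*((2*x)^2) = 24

Step 1. [6*((2*x)^2) = 24] divide by the outer 6. So div: (2*x)^2 = 4.
Step 2. [(2*x)^2 = 4] 4 ≥ 0, LHS is (·)² — take ±√, so sqrt: 2*x = 2 or -2.
Step 3. [2*x = 2 or -2] 2 out front; divide by 2 ⇒ div: x = 1 or -1.

Answer: x ∈ {-1, 1}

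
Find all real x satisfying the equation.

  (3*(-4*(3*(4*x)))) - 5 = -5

Step 1. [(3*(-4*(3*(4*x)))) - 5 = -5] 5 comes off first (add 5), so sub: 3*(-4*(3*(4*x))) = 0.
Step 2. [3*(-4*(3*(4*x))) = 0] divide by the outer 3, so div: -4*(3*(4*x)) = 0.
Step 3. [-4*(3*(4*x)) = 0] leading coefficient -4: divide by -4 ⇒ div: 3*(4*x) = 0.
Step 4. [3*(4*x) = 0] 3 out front; divide by 3 ⇒ div: 4*x = 0.
Step 5. [4*x = 0] 4 out front; divide by 4. So div: x = 0.

Answer: x ∈ {0}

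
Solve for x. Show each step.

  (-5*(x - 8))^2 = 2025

Step 1. [(-5*(x - 8))^2 = 2025] LHS squared, RHS 2025 ≥ 0: apply √ (±), so sqrt: -5*(x - 8) = 45 or -45.
Step 2. [-5*(x - 8) = 45 or -45] divide by the outer -5 ⇒ div: x - 8 = -9 or 9.
Step 3. [x - 8 = -9 or 9] 8 comes off first (add 8). So sub: x = -1 or 17.

Answer: x ∈ {-1, 17}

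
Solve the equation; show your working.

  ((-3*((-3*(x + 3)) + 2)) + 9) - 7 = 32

Step 1. [((-3*((-3*(x + 3)) + 2)) + 9) - 7 = 32] 7 comes off first (add 7), so sub: (-3*((-3*(x + 3)) + 2)) + 9 = 39.
Step 2. [(-3*((-3*(x + 3)) + 2)) + 9 = 39] subtract 9: x sits inside (… + 9), so sub: -3*((-3*(x + 3)) + 2) = 30.
Step 3. [-3*((-3*(x + 3)) + 2) = 30] -3 out front; divide by -3. So div: (-3*(x + 3)) + 2 = -10.
Step 4. [(-3*(x + 3)) + 2 = -10] +2 is outermost — subtract 2 both sides ⇒ sub: -3*(x + 3) = -12.
Step 5. [-3*(x + 3) = -12] -3·(inner) — divide through by -3. So div: x + 3 = 4.
Step 6. [x + 3 = 4] 3 comes off first (subtract 3), so sub: x = 1.

Answer: x ∈ {1}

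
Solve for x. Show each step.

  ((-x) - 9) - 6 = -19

Step 1. [((-x) - 9) - 6 = -19] add 6: x sits inside (… - 6), so sub: (-x) - 9 = -13.
Step 2. [(-x) - 9 = -13] peel the -9: add 9 from each side, so sub: -x = -4.
Step 3. [-x = -4] flip signs both sides. So neg: x = 4.

Answer: x ∈ {4}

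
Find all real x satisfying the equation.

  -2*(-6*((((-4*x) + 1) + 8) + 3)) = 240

Step 1. [-2*(-6*((((-4*x) + 1) + 8) + 3)) = 240] divide by the outer -2. So div: -6*((((-4*x) + 1) + 8) + 3) = -120.
Step 2. [-6*((((-4*x) + 1) + 8) + 3) = -120] LHS = -6·(…); ÷-6 both sides, so div: (((-4*x) + 1) + 8) + 3 = 20.
Step 3. [(((-4*x) + 1) + 8) + 3 = 20] the outer +3 inverts by subtracting 3, so sub: ((-4*x) + 1) + 8 = 17.
Step 4. [((-4*x) + 1) + 8 = 17] subtract 8: x sits inside (… + 8), so sub: (-4*x) + 1 = 9.
Step 5. [(-4*x) + 1 = 9] +1 is outermost — subtract 1 both sides ⇒ sub: -4*x = 8.
Step 6. [-4*x = 8] -4 out front; divide by -4. So div: x = -2.

Answer: x ∈ {-2}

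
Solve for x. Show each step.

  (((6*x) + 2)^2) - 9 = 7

Step 1. [(((6*x) + 2)^2) - 9 = 7] add 9: x sits inside (… - 9). So sub: ((6*x) + 2)^2 = 16.
Step 2. [((6*x) + 2)^2 = 16] √ both sides: 16 ≥ 0 gives two branches. So sqrt: (6*x) + 2 = 4 or -4.
Step 3. [(6*x) + 2 = 4 or -4] +2 is outermost — subtract 2 both sides, so sub: 6*x = 2 or -6.
Step 4. [6*x = 2 or -6] 6·(inner) — divide through by 6 ⇒ div: x = 1/3 or -1.

Answer: x ∈ {-1, 1/3}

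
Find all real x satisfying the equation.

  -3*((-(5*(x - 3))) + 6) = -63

Step 1. [-3*((-(5*(x - 3))) + 6) = -63] -3 out front; divide by -3 ⇒ div: (-(5*(x - 3))) + 6 = 21.
Step 2. [(-(5*(x - 3))) + 6 = 21] 6 comes off first (subtract 6) ⇒ sub: -(5*(x - 3)) = 15.
Step 3. [-(5*(x - 3)) = 15] flip signs both sides ⇒ neg: 5*(x - 3) = -15.
Step 4. [5*(x - 3) = -15] leading coefficient 5: divide by 5 ⇒ div: x - 3 = -3.
Step 5. [x - 3 = -3] peel the -3: add 3 from each side. So sub: x = 0.

Answer: x ∈ {0}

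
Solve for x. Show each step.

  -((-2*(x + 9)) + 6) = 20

Step 1. [-((-2*(x + 9)) + 6) = 20] flip signs both sides, so neg: (-2*(x + 9)) + 6 = -20.
Step 2. [(-2*(x + 9)) + 6 = -20] subtract 6: x sits inside (… + 6). So sub: -2*(x + 9) = -26.
Step 3. [-2*(x + 9) = -26] -2·(inner) — divide through by -2 ⇒ div: x + 9 = 13.
Step 4. [x + 9 = 13] peel the +9: subtract 9 from each side. So sub: x = 4.

Answer: x ∈ {4}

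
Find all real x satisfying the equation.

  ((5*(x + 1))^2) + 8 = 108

Step 1. [((5*(x + 1))^2) + 8 = 108] peel the +8: subtract 8 from each side ⇒ sub: (5*(x + 1))^2 = 100.
Step 2. [(5*(x + 1))^2 = 100] 100 ≥ 0, LHS is (·)² — take ±√ ⇒ sqrt: 5*(x + 1) = 10 or -10.
Step 3. [5*(x + 1) = 10 or -10] 5 out front; divide by 5 ⇒ div: x + 1 = 2 or -2.
Step 4. [x + 1 = 2 or -2] the outer +1 inverts by subtracting 1, so sub: x = 1 or -3.

Answer: x ∈ {-3, 1}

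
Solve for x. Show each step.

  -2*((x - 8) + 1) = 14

Step 1. [-2*((x - 8) + 1) = 14] -2 out front; divide by -2, so div: (x - 8) + 1 = -7.
Step 2. [(x - 8) + 1 = -7] the outer +1 inverts by subtracting 1. So sub: x - 8 = -8.
Step 3. [x - 8 = -8] peel the -8: add 8 from each side, so sub: x = 0.

Answer: x ∈ {0}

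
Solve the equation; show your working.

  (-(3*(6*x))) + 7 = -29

Step 1. [(-(3*(6*x))) + 7 = -29] 7 comes off first (subtract 7), so sub: -(3*(6*x)) = -36.
Step 2. [-(3*(6*x)) = -36] flip signs both sides ⇒ neg: 3*(6*x) = 36.
Step 3. [3*(6*x) = 36] leading coefficient 3: divide by 3. So div: 6*x = 12.
Step 4. [6*x = 12] leading coefficient 6: divide by 6 ⇒ div: x = 2.

Answer: x ∈ {2}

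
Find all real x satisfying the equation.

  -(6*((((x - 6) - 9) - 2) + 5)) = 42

Step 1. [-(6*((((x - 6) - 9) - 2) + 5)) = 42] LHS negated; negate both sides, so neg: 6*((((x - 6) - 9) - 2) + 5) = -42.
Step 2. [6*((((x - 6) - 9) - 2) + 5) = -42] leading coefficient 6: divide by 6. So div: (((x - 6) - 9) - 2) + 5 = -7.
Step 3. [(((x - 6) - 9) - 2) + 5 = -7] +5 is outermost — subtract 5 both sides ⇒ sub: ((x - 6) - 9) - 2 = -12.
Step 4. [((x - 6) - 9) - 2 = -12] the outer -2 inverts by adding 2. So sub: (x - 6) - 9 = -10.
Step 5. [(x - 6) - 9 = -10] add 9: x sits inside (… - 9) ⇒ sub: x - 6 = -1.
Step 6. [x - 6 = -1] -6 is outermost — add 6 both sides. So sub: x = 5.

Answer: x ∈ {5}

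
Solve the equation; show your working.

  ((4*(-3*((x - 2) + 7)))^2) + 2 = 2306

Step 1. [((4*(-3*((x - 2) + 7)))^2) + 2 = 2306] peel the +2: subtract 2 from each side, so sub: (4*(-3*((x - 2) + 7)))^2 = 2304.
Step 2. [(4*(-3*((x - 2) + 7)))^2 = 2304] √ both sides: 2304 ≥ 0 gives two branches. So sqrt: 4*(-3*((x - 2) + 7)) = 48 or -48.
Step 3. [4*(-3*((x - 2) + 7)) = 48 or -48] leading coefficient 4: divide by 4. So div: -3*((x - 2) + 7) = 12 or -12.
Step 4. [-3*((x - 2) + 7) = 12 or -12] leading coefficient -3: divide by -3, so div: (x - 2) + 7 = -4 or 4.
Step 5. [(x - 2) + 7 = -4 or 4] +7 is outermost — subtract 7 both sides, so sub: x - 2 = -11 or -3.
Step 6. [x - 2 = -11 or -3] -2 is outermost — add 2 both sides. So sub: x = -9 or -1.

Answer: x ∈ {-9, -1}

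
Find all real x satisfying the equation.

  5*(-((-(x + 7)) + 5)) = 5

Step 1. [5*(-((-(x + 7)) + 5)) = 5] 5 out front; divide by 5, so div: -((-(x + 7)) + 5) = 1.
Step 2. [-((-(x + 7)) + 5) = 1] LHS negated; negate both sides. So neg: (-(x + 7)) + 5 = -1.
Step 3. [(-(x + 7)) + 5 = -1] subtract 5: x sits inside (… + 5) ⇒ sub: -(x + 7) = -6.
Step 4. [-(x + 7) = -6] LHS negated; negate both sides. So neg: x + 7 = 6.
Step 5. [x + 7 = 6] peel the +7: subtract 7 from each side ⇒ sub: x = -1.

Answer: x ∈ {-1}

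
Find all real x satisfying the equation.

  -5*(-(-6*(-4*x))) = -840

Step 1. [-5*(-(-6*(-4*x))) = -840] LHS = -5·(…); ÷-5 both sides, so div: -(-6*(-4*x)) = 168.
Step 2. [-(-6*(-4*x)) = 168] flip signs both sides. So neg: -6*(-4*x) = -168.
Step 3. [-6*(-4*x) = -168] -6·(inner) — divide through by -6 ⇒ div: -4*x = 28.
Step 4. [-4*x = 28] divide by the outer -4, so div: x = -7.

Answer: x ∈ {-7}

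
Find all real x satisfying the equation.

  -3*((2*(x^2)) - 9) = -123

Step 1. [-3*((2*(x^2)) - 9) = -123] -3 out front; divide by -3, so div: (2*(x^2)) - 9 = 41.
Step 2. [(2*(x^2)) - 9 = 41] 9 comes off first (add 9), so sub: 2*(x^2) = 50.
Step 3. [2*(x^2) = 50] 2·(inner) — divide through by 2. So div: x^2 = 25.
Step 4. [x^2 = 25] √ both sides: 25 ≥ 0 gives two branches, so sqrt: x = 5 or -5.

Answer: x ∈ {-5, 5}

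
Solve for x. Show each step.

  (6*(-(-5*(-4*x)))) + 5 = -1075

Step 1. [(6*(-(-5*(-4*x)))) + 5 = -1075] subtract 5: x sits inside (… + 5). So sub: 6*(-(-5*(-4*x))) = -1080.
Step 2. [6*(-(-5*(-4*x))) = -1080] LHS = 6·(…); ÷6 both sides. So div: -(-5*(-4*x)) = -180.
Step 3. [-(-5*(-4*x)) = -180] flip signs both sides. So neg: -5*(-4*x) = 180.
Step 4. [-5*(-4*x) = 180] divide by the outer -5. So div: -4*x = -36.
Step 5. [-4*x = -36] divide by the outer -4 ⇒ div: x = 9.

Answer: x ∈ {9}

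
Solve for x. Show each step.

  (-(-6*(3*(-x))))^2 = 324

Step 1. [(-(-6*(3*(-x))))^2 = 324] LHS squared, RHS 324 ≥ 0: apply √ (±) ⇒ sqrt: -(-6*(3*(-x))) = 18 or -18.
Step 2. [-(-6*(3*(-x))) = 18 or -18] LHS negated; negate both sides. So neg: -6*(3*(-x)) = -18 or 18.
Step 3. [-6*(3*(-x)) = -18 or 18] LHS = -6·(…); ÷-6 both sides ⇒ div: 3*(-x) = 3 or -3.
Step 4. [3*(-x) = 3 or -3] leading coefficient 3: divide by 3 ⇒ div: -x = 1 or -1.
Step 5. [-x = 1 or -1] flip signs both sides, so neg: x = -1 or 1.

Answer: x ∈ {-1, 1}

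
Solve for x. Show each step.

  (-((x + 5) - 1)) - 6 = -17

Step 1. [(-((x + 5) - 1)) - 6 = -17] add 6: x sits inside (… - 6) ⇒ sub: -((x + 5) - 1) = -11.
Step 2. [-((x + 5) - 1) = -11] LHS negated; negate both sides. So neg: (x + 5) - 1 = 11.
Step 3. [(x + 5) - 1 = 11] -1 is outermost — add 1 both sides ⇒ sub: x + 5 = 12.
Step 4. [x + 5 = 12] subtract 5: x sits inside (… + 5) ⇒ sub: x = 7.

Answer: x ∈ {7}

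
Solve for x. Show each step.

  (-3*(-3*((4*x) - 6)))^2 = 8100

Step 1. [(-3*(-3*((4*x) - 6)))^2 = 8100] 8100 ≥ 0, LHS is (·)² — take ±√. So sqrt: -3*(-3*((4*x) - 6)) = 90 or -90.
Step 2. [-3*(-3*((4*x) - 6)) = 90 or -90] leading coefficient -3: divide by -3 ⇒ div: -3*((4*x) - 6) = -30 or 30.
Step 3. [-3*((4*x) - 6) = -30 or 30] divide by the outer -3. So div: (4*x) - 6 = 10 or -10.
Step 4. [(4*x) - 6 = 10 or -10] add 6: x sits inside (… - 6). So sub: 4*x = 16 or -4.
Step 5. [4*x = 16 or -4] leading coefficient 4: divide by 4. So div: x = 4 or -1.

Answer: x ∈ {-1, 4}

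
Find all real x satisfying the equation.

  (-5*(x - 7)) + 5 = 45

Step 1. [(-5*(x - 7)) + 5 = 45] 5 comes off first (subtract 5), so sub: -5*(x - 7) = 40.
Step 2. [-5*(x - 7) = 40] -5 out front; divide by -5 ⇒ div: x - 7 = -8.
Step 3. [x - 7 = -8] the outer -7 inverts by adding 7, so sub: x = -1.

Answer: x ∈ {-1}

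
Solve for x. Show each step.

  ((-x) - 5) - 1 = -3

Step 1. [((-x) - 5) - 1 = -3] -1 is outermost — add 1 both sides, so sub: (-x) - 5 = -2.
Step 2. [(-x) - 5 = -2] 5 comes off first (add 5), so sub: -x = 3.
Step 3. [-x = 3] flip signs both sides, so neg: x = -3.

Answer: x ∈ {-3}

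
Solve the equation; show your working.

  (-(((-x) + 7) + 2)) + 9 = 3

Step 1. [(-(((-x) + 7) + 2)) + 9 = 3] 9 comes off first (subtract 9) ⇒ sub: -(((-x) + 7) + 2) = -6.
Step 2. [-(((-x) + 7) + 2) = -6] LHS negated; negate both sides ⇒ neg: ((-x) + 7) + 2 = 6.
Step 3. [((-x) + 7) + 2 = 6] the outer +2 inverts by subtracting 2. So sub: (-x) + 7 = 4.
Step 4. [(-x) + 7 = 4] subtract 7: x sits inside (… + 7). So sub: -x = -3.
Step 5. [-x = -3] leading − — multiply by −1. So neg: x = 3.

Answer: x ∈ {3}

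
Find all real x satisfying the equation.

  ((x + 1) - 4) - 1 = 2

Step 1. [((x + 1) - 4) - 1 = 2] 1 comes off first (add 1). So sub: (x + 1) - 4 = 3.
Step 2. [(x + 1) - 4 = 3] add 4: x sits inside (… - 4). So sub: x + 1 = 7.
Step 3. [x + 1 = 7] +1 is outermost — subtract 1 both sides, so sub: x = 6.

Answer: x ∈ {6}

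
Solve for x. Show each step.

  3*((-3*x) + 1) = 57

Step 1. [3*((-3*x) + 1) = 57] leading coefficient 3: divide by 3 ⇒ div: (-3*x) + 1 = 19.
Step 2. [(-3*x) + 1 = 19] the outer +1 inverts by subtracting 1. So sub: -3*x = 18.
Step 3. [-3*x = 18] -3·(inner) — divide through by -3, so div: x = -6.

Answer: x ∈ {-6}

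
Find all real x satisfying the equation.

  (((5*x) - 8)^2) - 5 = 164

Step 1. [(((5*x) - 8)^2) - 5 = 164] 5 comes off first (add 5), so sub: ((5*x) - 8)^2 = 169.
Step 2. [((5*x) - 8)^2 = 169] LHS squared, RHS 169 ≥ 0: apply √ (±) ⇒ sqrt: (5*x) - 8 = 13 or -13.
Step 3. [(5*x) - 8 = 13 or -13] the outer -8 inverts by adding 8, so sub: 5*x = 21 or -5.
Step 4. [5*x = 21 or -5] 5·(inner) — divide through by 5, so div: x = 21/5 or -1.

Answer: x ∈ {-1, 21/5}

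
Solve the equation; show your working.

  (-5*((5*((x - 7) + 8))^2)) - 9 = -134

Step 1. [(-5*((5*((x - 7) + 8))^2)) - 9 = -134] add 9: x sits inside (… - 9), so sub: -5*((5*((x - 7) + 8))^2) = -125.
Step 2. [-5*((5*((x - 7) + 8))^2) = -125] -5 out front; divide by -5 ⇒ div: (5*((x - 7) + 8))^2 = 25.
Step 3. [(5*((x - 7) + 8))^2 = 25] 25 ≥ 0, LHS is (·)² — take ±√ ⇒ sqrt: 5*((x - 7) + 8) = 5 or -5.
Step 4. [5*((x - 7) + 8) = 5 or -5] divide by the outer 5. So div: (x - 7) + 8 = 1 or -1.
Step 5. [(x - 7) + 8 = 1 or -1] peel the +8: subtract 8 from each side ⇒ sub: x - 7 = -7 or -9.
Step 6. [x - 7 = -7 or -9] -7 is outermost — add 7 both sides. So sub: x = 0 or -2.

Answer: x ∈ {-2, 0}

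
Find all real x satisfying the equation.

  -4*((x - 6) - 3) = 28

Step 1. [-4*((x - 6) - 3) = 28] -4 out front; divide by -4 ⇒ div: (x - 6) - 3 = -7.
Step 2. [(x - 6) - 3 = -7] peel the -3: add 3 from each side ⇒ sub: x - 6 = -4.
Step 3. [x - 6 = -4] add 6: x sits inside (… - 6), so sub: x = 2.

Answer: x ∈ {2}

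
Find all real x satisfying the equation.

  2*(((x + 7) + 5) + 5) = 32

Step 1. [2*(((x + 7) + 5) + 5) = 32] 2 out front; divide by 2. So div: ((x + 7) + 5) + 5 = 16.
Step 2. [((x + 7) + 5) + 5 = 16] +5 is outermost — subtract 5 both sides. So sub: (x + 7) + 5 = 11.
Step 3. [(x + 7) + 5 = 11] peel the +5: subtract 5 from each side, so sub: x + 7 = 6.
Step 4. [x + 7 = 6] peel the +7: subtract 7 from each side, so sub: x = -1.

Answer: x ∈ {-1}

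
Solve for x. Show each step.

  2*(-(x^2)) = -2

Step 1. [2*(-(x^2)) = -2] LHS = 2·(…); ÷2 both sides, so div: -(x^2) = -1.
Step 2. [-(x^2) = -1] leading − — multiply by −1, so neg: x^2 = 1.
Step 3. [x^2 = 1] √ both sides: 1 ≥ 0 gives two branches. So sqrt: x = 1 or -1.

Answer: x ∈ {-1, 1}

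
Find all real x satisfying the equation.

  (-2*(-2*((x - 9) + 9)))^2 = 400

Step 1. [(-2*(-2*((x - 9) + 9)))^2 = 400] LHS squared, RHS 400 ≥ 0: apply √ (±), so sqrt: -2*(-2*((x - 9) + 9)) = 20 or -20.
Step 2. [-2*(-2*((x - 9) + 9)) = 20 or -20] LHS = -2·(…); ÷-2 both sides ⇒ div: -2*((x - 9) + 9) = -10 or 10.
Step 3. [-2*((x - 9) + 9) = -10 or 10] divide by the outer -2 ⇒ div: (x - 9) + 9 = 5 or -5.
Step 4. [(x - 9) + 9 = 5 or -5] subtract 9: x sits inside (… + 9), so sub: x - 9 = -4 or -14.
Step 5. [x - 9 = -4 or -14] the outer -9 inverts by adding 9 ⇒ sub: x = 5 or -5.

Answer: x ∈ {-5, 5}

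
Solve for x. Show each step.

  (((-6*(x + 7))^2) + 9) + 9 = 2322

Step 1. [(((-6*(x + 7))^2) + 9) + 9 = 2322] 9 comes off first (subtract 9), so sub: ((-6*(x + 7))^2) + 9 = 2313.
Step 2. [((-6*(x + 7))^2) + 9 = 2313] 9 comes off first (subtract 9), so sub: (-6*(x + 7))^2 = 2304.
Step 3. [(-6*(x + 7))^2 = 2304] 2304 ≥ 0, LHS is (·)² — take ±√. So sqrt: -6*(x + 7) = 48 or -48.
Step 4. [-6*(x + 7) = 48 or -48] -6 out front; divide by -6. So div: x + 7 = -8 or 8.
Step 5. [x + 7 = -8 or 8] 7 comes off first (subtract 7). So sub: x = -15 or 1.

Answer: x ∈ {-15, 1}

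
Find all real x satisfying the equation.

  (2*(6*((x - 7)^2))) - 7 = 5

Step 1. [(2*(6*((x - 7)^2))) - 7 = 5] 7 comes off first (add 7). So sub: 2*(6*((x - 7)^2)) = 12.
Step 2. [2*(6*((x - 7)^2)) = 12] leading coefficient 2: divide by 2. So div: 6*((x - 7)^2) = 6.
Step 3. [6*((x - 7)^2) = 6] 6·(inner) — divide through by 6, so div: (x - 7)^2 = 1.
Step 4. [(x - 7)^2 = 1] LHS squared, RHS 1 ≥ 0: apply √ (±), so sqrt: x - 7 = 1 or -1.
Step 5. [x - 7 = 1 or -1] peel the -7: add 7 from each side, so sub: x = 8 or 6.

Answer: x ∈ {6, 8}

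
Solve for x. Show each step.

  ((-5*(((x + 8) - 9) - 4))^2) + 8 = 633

Step 1. [((-5*(((x + 8) - 9) - 4))^2) + 8 = 633] peel the +8: subtract 8 from each side, so sub: (-5*(((x + 8) - 9) - 4))^2 = 625.
Step 2. [(-5*(((x + 8) - 9) - 4))^2 = 625] LHS squared, RHS 625 ≥ 0: apply √ (±). So sqrt: -5*(((x + 8) - 9) - 4) = 25 or -25.
Step 3. [-5*(((x + 8) - 9) - 4) = 25 or -25] leading coefficient -5: divide by -5, so div: ((x + 8) - 9) - 4 = -5 or 5.
Step 4. [((x + 8) - 9) - 4 = -5 or 5] peel the -4: add 4 from each side ⇒ sub: (x + 8) - 9 = -1 or 9.
Step 5. [(x + 8) - 9 = -1 or 9] add 9: x sits inside (… - 9) ⇒ sub: x + 8 = 8 or 18.
Step 6. [x + 8 = 8 or 18] 8 comes off first (subtract 8), so sub: x = 0 or 10.

Answer: x ∈ {0, 10}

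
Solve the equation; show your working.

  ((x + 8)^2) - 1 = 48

Step 1. [((x + 8)^2) - 1 = 48] 1 comes off first (add 1) ⇒ sub: (x + 8)^2 = 49.
Step 2. [(x + 8)^2 = 49] 49 ≥ 0, LHS is (·)² — take ±√. So sqrt: x + 8 = 7 or -7.
Step 3. [x + 8 = 7 or -7] peel the +8: subtract 8 from each side, so sub: x = -1 or -15.

Answer: x ∈ {-15, -1}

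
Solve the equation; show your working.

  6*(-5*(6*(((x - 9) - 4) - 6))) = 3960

Step 1. [6*(-5*(6*(((x - 9) - 4) - 6))) = 3960] 6·(inner) — divide through by 6, so div: -5*(6*(((x - 9) - 4) - 6)) = 660.
Step 2. [-5*(6*(((x - 9) - 4) - 6)) = 660] LHS = -5·(…); ÷-5 both sides, so div: 6*(((x - 9) - 4) - 6) = -132.
Step 3. [6*(((x - 9) - 4) - 6) = -132] divide by the outer 6, so div: ((x - 9) - 4) - 6 = -22.
Step 4. [((x - 9) - 4) - 6 = -22] 6 comes off first (add 6), so sub: (x - 9) - 4 = -16.
Step 5. [(x - 9) - 4 = -16] -4 is outermost — add 4 both sides ⇒ sub: x - 9 = -12.
Step 6. [x - 9 = -12] peel the -9: add 9 from each side, so sub: x = -3.

Answer: x ∈ {-3}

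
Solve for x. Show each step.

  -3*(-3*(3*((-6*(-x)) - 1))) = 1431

Step 1. [-3*(-3*(3*((-6*(-x)) - 1))) = 1431] LHS = -3·(…); ÷-3 both sides ⇒ div: -3*(3*((-6*(-x)) - 1)) = -477.
Step 2. [-3*(3*((-6*(-x)) - 1)) = -477] divide by the outer -3, so div: 3*((-6*(-x)) - 1) = 159.
Step 3. [3*((-6*(-x)) - 1) = 159] leading coefficient 3: divide by 3, so div: (-6*(-x)) - 1 = 53.
Step 4. [(-6*(-x)) - 1 = 53] add 1: x sits inside (… - 1), so sub: -6*(-x) = 54.
Step 5. [-6*(-x) = 54] leading coefficient -6: divide by -6 ⇒ div: -x = -9.
Step 6. [-x = -9] leading − — multiply by −1. So neg: x = 9.

Answer: x ∈ {9}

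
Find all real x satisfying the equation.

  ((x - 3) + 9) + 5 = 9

Step 1. [((x - 3) + 9) + 5 = 9] peel the +5: subtract 5 from each side. So sub: (x - 3) + 9 = 4.
Step 2. [(x - 3) + 9 = 4] subtract 9: x sits inside (… + 9), so sub: x - 3 = -5.
Step 3. [x - 3 = -5] -3 is outermost — add 3 both sides, so sub: x = -2.

Answer: x ∈ {-2}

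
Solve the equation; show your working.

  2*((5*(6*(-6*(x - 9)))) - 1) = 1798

Step 1. [2*((5*(6*(-6*(x - 9)))) - 1) = 1798] 2·(inner) — divide through by 2. So div: (5*(6*(-6*(x - 9)))) - 1 = 899.
Step 2. [(5*(6*(-6*(x - 9)))) - 1 = 899] -1 is outermost — add 1 both sides ⇒ sub: 5*(6*(-6*(x - 9))) = 900.
Step 3. [5*(6*(-6*(x - 9))) = 900] LHS = 5·(…); ÷5 both sides. So div: 6*(-6*(x - 9)) = 180.
Step 4. [6*(-6*(x - 9)) = 180] 6·(inner) — divide through by 6 ⇒ div: -6*(x - 9) = 30.
Step 5. [-6*(x - 9) = 30] -6 out front; divide by -6. So div: x - 9 = -5.
Step 6. [x - 9 = -5] peel the -9: add 9 from each side ⇒ sub: x = 4.

Answer: x ∈ {4}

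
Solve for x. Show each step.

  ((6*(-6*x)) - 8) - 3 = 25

Step 1. [((6*(-6*x)) - 8) - 3 = 25] add 3: x sits inside (… - 3), so sub: (6*(-6*x)) - 8 = 28.
Step 2. [(6*(-6*x)) - 8 = 28] add 8: x sits inside (… - 8). So sub: 6*(-6*x) = 36.
Step 3. [6*(-6*x) = 36] divide by the outer 6, so div: -6*x = 6.
Step 4. [-6*x = 6] leading coefficient -6: divide by -6. So div: x = -1.

Answer: x ∈ {-1}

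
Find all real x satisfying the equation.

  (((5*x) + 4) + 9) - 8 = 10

Step 1. [(((5*x) + 4) + 9) - 8 = 10] 8 comes off first (add 8) ⇒ sub: ((5*x) + 4) + 9 = 18.
Step 2. [((5*x) + 4) + 9 = 18] the outer +9 inverts by subtracting 9. So sub: (5*x) + 4 = 9.
Step 3. [(5*x) + 4 = 9] peel the +4: subtract 4 from each side, so sub: 5*x = 5.
Step 4. [5*x = 5] divide by the outer 5. So div: x = 1.

Answer: x ∈ {1}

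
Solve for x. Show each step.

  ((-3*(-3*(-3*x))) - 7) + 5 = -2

Step 1. [((-3*(-3*(-3*x))) - 7) + 5 = -2] 5 comes off first (subtract 5) ⇒ sub: (-3*(-3*(-3*x))) - 7 = -7.
Step 2. [(-3*(-3*(-3*x))) - 7 = -7] peel the -7: add 7 from each side, so sub: -3*(-3*(-3*x)) = 0.
Step 3. [-3*(-3*(-3*x)) = 0] LHS = -3·(…); ÷-3 both sides ⇒ div: -3*(-3*x) = 0.
Step 4. [-3*(-3*x) = 0] LHS = -3·(…); ÷-3 both sides, so div: -3*x = 0.
Step 5. [-3*x = 0] divide by the outer -3, so div: x = 0.

Answer: x ∈ {0}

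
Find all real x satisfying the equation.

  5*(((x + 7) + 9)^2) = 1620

Step 1. [5*(((x + 7) + 9)^2) = 1620] leading coefficient 5: divide by 5. So div: ((x + 7) + 9)^2 = 324.
Step 2. [((x + 7) + 9)^2 = 324] LHS squared, RHS 324 ≥ 0: apply √ (±), so sqrt: (x + 7) + 9 = 18 or -18.
Step 3. [(x + 7) + 9 = 18 or -18] subtract 9: x sits inside (… + 9). So sub: x + 7 = 9 or -27.
Step 4. [x + 7 = 9 or -27] the outer +7 inverts by subtracting 7, so sub: x = 2 or -34.

Answer: x ∈ {-34, 2}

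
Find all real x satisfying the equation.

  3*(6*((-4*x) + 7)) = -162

Step 1. [3*(6*((-4*x) + 7)) = -162] LHS = 3·(…); ÷3 both sides ⇒ div: 6*((-4*x) + 7) = -54.
Step 2. [6*((-4*x) + 7) = -54] divide by the outer 6, so div: (-4*x) + 7 = -9.
Step 3. [(-4*x) + 7 = -9] peel the +7: subtract 7 from each side. So sub: -4*x = -16.
Step 4. [-4*x = -16] -4·(inner) — divide through by -4, so div: x = 4.

Answer: x ∈ {4}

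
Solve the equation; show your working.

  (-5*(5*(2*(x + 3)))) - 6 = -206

Step 1. [(-5*(5*(2*(x + 3)))) - 6 = -206] add 6: x sits inside (… - 6) ⇒ sub: -5*(5*(2*(x + 3))) = -200.
Step 2. [-5*(5*(2*(x + 3))) = -200] LHS = -5·(…); ÷-5 both sides, so div: 5*(2*(x + 3)) = 40.
Step 3. [5*(2*(x + 3)) = 40] LHS = 5·(…); ÷5 both sides, so div: 2*(x + 3) = 8.
Step 4. [2*(x + 3) = 8] 2·(inner) — divide through by 2 ⇒ div: x + 3 = 4.
Step 5. [x + 3 = 4] 3 comes off first (subtract 3), so sub: x = 1.

Answer: x ∈ {1}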